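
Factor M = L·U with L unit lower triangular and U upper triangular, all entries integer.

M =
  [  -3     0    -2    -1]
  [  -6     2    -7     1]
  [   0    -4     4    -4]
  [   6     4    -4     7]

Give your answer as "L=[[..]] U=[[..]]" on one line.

L=[[1,0,0,0],[2,1,0,0],[0,-2,1,0],[-2,2,1,1]] U=[[-3,0,-2,-1],[0,2,-3,3],[0,0,-2,2],[0,0,0,-3]]

  R1 -= 2·R0 → [0,2,-3,3]
  R2 -= 0·R0 → [0,-4,4,-4]
  R3 -= -2·R0 → [0,4,-8,5]
  R2 -= -2·R1 → [0,0,-2,2]
  R3 -= 2·R1 → [0,0,-2,-1]
  R3 -= 1·R2 → [0,0,0,-3]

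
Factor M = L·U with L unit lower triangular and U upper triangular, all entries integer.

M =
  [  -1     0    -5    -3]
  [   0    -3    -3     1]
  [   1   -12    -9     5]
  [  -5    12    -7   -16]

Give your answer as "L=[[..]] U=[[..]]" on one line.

L=[[1,0,0,0],[0,1,0,0],[-1,4,1,0],[5,-4,-3,1]] U=[[-1,0,-5,-3],[0,-3,-3,1],[0,0,-2,-2],[0,0,0,-3]]

  R1 -= 0·R0 → [0,-3,-3,1]
  R2 -= -1·R0 → [0,-12,-14,2]
  R3 -= 5·R0 → [0,12,18,-1]
  R2 -= 4·R1 → [0,0,-2,-2]
  R3 -= -4·R1 → [0,0,6,3]
  R3 -= -3·R2 → [0,0,0,-3]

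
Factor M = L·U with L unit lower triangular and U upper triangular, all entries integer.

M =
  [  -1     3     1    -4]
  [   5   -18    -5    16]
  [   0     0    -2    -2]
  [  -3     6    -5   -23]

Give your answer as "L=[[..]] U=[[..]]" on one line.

L=[[1,0,0,0],[-5,1,0,0],[0,0,1,0],[3,1,4,1]] U=[[-1,3,1,-4],[0,-3,0,-4],[0,0,-2,-2],[0,0,0,1]]

  row1 -= -5·row0 → [0,-3,0,-4]
  row2 -= 0·row0 → [0,0,-2,-2]
  row3 -= 3·row0 → [0,-3,-8,-11]
  row2 -= 0·row1 → [0,0,-2,-2]
  row3 -= 1·row1 → [0,0,-8,-7]
  row3 -= 4·row2 → [0,0,0,1]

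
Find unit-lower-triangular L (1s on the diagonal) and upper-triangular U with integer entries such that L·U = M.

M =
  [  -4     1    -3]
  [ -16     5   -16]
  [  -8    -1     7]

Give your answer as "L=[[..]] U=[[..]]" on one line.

L=[[1,0,0],[4,1,0],[2,-3,1]] U=[[-4,1,-3],[0,1,-4],[0,0,1]]

  r1 -= 4·r0 → [0,1,-4]
  r2 -= 2·r0 → [0,-3,13]
  r2 -= -3·r1 → [0,0,1]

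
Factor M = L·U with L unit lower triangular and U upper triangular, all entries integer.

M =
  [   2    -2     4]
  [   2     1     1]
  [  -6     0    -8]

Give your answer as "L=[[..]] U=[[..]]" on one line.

L=[[1,0,0],[1,1,0],[-3,-2,1]] U=[[2,-2,4],[0,3,-3],[0,0,-2]]

  row1 -= 1·row0 → [0,3,-3]
  row2 -= -3·row0 → [0,-6,4]
  row2 -= -2·row1 → [0,0,-2]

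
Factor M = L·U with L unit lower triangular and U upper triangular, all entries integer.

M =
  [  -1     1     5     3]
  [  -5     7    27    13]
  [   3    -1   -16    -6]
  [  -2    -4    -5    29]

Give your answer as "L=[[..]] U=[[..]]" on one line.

  row1 -= 5·row0 → [0,2,2,-2]
  row2 -= -3·row0 → [0,2,-1,3]
  row3 -= 2·row0 → [0,-6,-15,23]
  row2 -= 1·row1 → [0,0,-3,5]
  row3 -= -3·row1 → [0,0,-9,17]
  row3 -= 3·row2 → [0,0,0,2]

L=[[1,0,0,0],[5,1,0,0],[-3,1,1,0],[2,-3,3,1]] U=[[-1,1,5,3],[0,2,2,-2],[0,0,-3,5],[0,0,0,2]]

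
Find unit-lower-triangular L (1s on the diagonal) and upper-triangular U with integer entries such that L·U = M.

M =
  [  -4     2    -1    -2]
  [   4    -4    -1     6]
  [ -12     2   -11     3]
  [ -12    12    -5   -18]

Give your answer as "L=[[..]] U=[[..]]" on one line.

  R1 -= -1·R0 → [0,-2,-2,4]
  R2 -= 3·R0 → [0,-4,-8,9]
  R3 -= 3·R0 → [0,6,-2,-12]
  R2 -= 2·R1 → [0,0,-4,1]
  R3 -= -3·R1 → [0,0,-8,0]
  R3 -= 2·R2 → [0,0,0,-2]

L=[[1,0,0,0],[-1,1,0,0],[3,2,1,0],[3,-3,2,1]] U=[[-4,2,-1,-2],[0,-2,-2,4],[0,0,-4,1],[0,0,0,-2]]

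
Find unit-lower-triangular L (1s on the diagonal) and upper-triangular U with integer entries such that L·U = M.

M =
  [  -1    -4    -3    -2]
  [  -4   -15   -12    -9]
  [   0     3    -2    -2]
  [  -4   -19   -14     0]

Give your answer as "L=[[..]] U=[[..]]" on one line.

  r1 -= 4·r0 → [0,1,0,-1]
  r2 -= 0·r0 → [0,3,-2,-2]
  r3 -= 4·r0 → [0,-3,-2,8]
  r2 -= 3·r1 → [0,0,-2,1]
  r3 -= -3·r1 → [0,0,-2,5]
  r3 -= 1·r2 → [0,0,0,4]

L=[[1,0,0,0],[4,1,0,0],[0,3,1,0],[4,-3,1,1]] U=[[-1,-4,-3,-2],[0,1,0,-1],[0,0,-2,1],[0,0,0,4]]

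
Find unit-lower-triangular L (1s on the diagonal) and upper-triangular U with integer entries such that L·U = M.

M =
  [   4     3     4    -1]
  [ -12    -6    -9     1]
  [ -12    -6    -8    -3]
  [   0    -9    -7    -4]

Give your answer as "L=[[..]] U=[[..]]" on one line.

  r1 -= -3·r0 → [0,3,3,-2]
  r2 -= -3·r0 → [0,3,4,-6]
  r3 -= 0·r0 → [0,-9,-7,-4]
  r2 -= 1·r1 → [0,0,1,-4]
  r3 -= -3·r1 → [0,0,2,-10]
  r3 -= 2·r2 → [0,0,0,-2]

L=[[1,0,0,0],[-3,1,0,0],[-3,1,1,0],[0,-3,2,1]] U=[[4,3,4,-1],[0,3,3,-2],[0,0,1,-4],[0,0,0,-2]]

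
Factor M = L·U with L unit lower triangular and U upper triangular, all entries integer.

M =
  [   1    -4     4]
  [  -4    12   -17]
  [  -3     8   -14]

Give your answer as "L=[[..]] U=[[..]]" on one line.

  R1 -= -4·R0 → [0,-4,-1]
  R2 -= -3·R0 → [0,-4,-2]
  R2 -= 1·R1 → [0,0,-1]

L=[[1,0,0],[-4,1,0],[-3,1,1]] U=[[1,-4,4],[0,-4,-1],[0,0,-1]]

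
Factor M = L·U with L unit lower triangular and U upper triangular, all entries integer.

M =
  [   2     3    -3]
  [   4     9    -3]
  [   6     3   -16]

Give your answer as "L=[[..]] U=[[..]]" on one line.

L=[[1,0,0],[2,1,0],[3,-2,1]] U=[[2,3,-3],[0,3,3],[0,0,-1]]

  r1 -= 2·r0 → [0,3,3]
  r2 -= 3·r0 → [0,-6,-7]
  r2 -= -2·r1 → [0,0,-1]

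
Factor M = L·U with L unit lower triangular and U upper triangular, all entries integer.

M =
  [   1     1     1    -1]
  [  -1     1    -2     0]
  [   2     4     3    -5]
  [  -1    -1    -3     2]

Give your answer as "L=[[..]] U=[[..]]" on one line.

L=[[1,0,0,0],[-1,1,0,0],[2,1,1,0],[-1,0,-1,1]] U=[[1,1,1,-1],[0,2,-1,-1],[0,0,2,-2],[0,0,0,-1]]

  R1 -= -1·R0 → [0,2,-1,-1]
  R2 -= 2·R0 → [0,2,1,-3]
  R3 -= -1·R0 → [0,0,-2,1]
  R2 -= 1·R1 → [0,0,2,-2]
  R3 -= 0·R1 → [0,0,-2,1]
  R3 -= -1·R2 → [0,0,0,-1]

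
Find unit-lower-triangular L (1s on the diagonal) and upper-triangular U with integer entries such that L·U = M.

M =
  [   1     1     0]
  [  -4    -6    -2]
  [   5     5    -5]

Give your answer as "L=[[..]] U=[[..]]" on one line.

L=[[1,0,0],[-4,1,0],[5,0,1]] U=[[1,1,0],[0,-2,-2],[0,0,-5]]

  R1 -= -4·R0 → [0,-2,-2]
  R2 -= 5·R0 → [0,0,-5]
  R2 -= 0·R1 → [0,0,-5]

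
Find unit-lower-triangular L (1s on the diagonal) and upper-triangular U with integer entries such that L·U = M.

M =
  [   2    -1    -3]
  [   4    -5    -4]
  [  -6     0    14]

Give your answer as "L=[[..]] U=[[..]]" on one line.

  R1 -= 2·R0 → [0,-3,2]
  R2 -= -3·R0 → [0,-3,5]
  R2 -= 1·R1 → [0,0,3]

L=[[1,0,0],[2,1,0],[-3,1,1]] U=[[2,-1,-3],[0,-3,2],[0,0,3]]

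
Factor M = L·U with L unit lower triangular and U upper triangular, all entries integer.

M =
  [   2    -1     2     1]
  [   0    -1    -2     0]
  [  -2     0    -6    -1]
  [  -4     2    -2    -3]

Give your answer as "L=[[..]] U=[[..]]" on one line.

L=[[1,0,0,0],[0,1,0,0],[-1,1,1,0],[-2,0,-1,1]] U=[[2,-1,2,1],[0,-1,-2,0],[0,0,-2,0],[0,0,0,-1]]

  R1 -= 0·R0 → [0,-1,-2,0]
  R2 -= -1·R0 → [0,-1,-4,0]
  R3 -= -2·R0 → [0,0,2,-1]
  R2 -= 1·R1 → [0,0,-2,0]
  R3 -= 0·R1 → [0,0,2,-1]
  R3 -= -1·R2 → [0,0,0,-1]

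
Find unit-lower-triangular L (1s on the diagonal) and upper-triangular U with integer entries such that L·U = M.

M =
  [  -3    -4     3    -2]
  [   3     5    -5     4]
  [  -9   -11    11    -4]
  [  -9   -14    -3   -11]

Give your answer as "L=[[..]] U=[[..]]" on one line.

  R1 -= -1·R0 → [0,1,-2,2]
  R2 -= 3·R0 → [0,1,2,2]
  R3 -= 3·R0 → [0,-2,-12,-5]
  R2 -= 1·R1 → [0,0,4,0]
  R3 -= -2·R1 → [0,0,-16,-1]
  R3 -= -4·R2 → [0,0,0,-1]

L=[[1,0,0,0],[-1,1,0,0],[3,1,1,0],[3,-2,-4,1]] U=[[-3,-4,3,-2],[0,1,-2,2],[0,0,4,0],[0,0,0,-1]]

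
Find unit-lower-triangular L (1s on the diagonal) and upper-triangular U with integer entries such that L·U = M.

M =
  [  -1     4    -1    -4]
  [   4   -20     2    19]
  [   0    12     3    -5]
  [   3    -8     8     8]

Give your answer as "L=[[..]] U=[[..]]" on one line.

  R1 -= -4·R0 → [0,-4,-2,3]
  R2 -= 0·R0 → [0,12,3,-5]
  R3 -= -3·R0 → [0,4,5,-4]
  R2 -= -3·R1 → [0,0,-3,4]
  R3 -= -1·R1 → [0,0,3,-1]
  R3 -= -1·R2 → [0,0,0,3]

L=[[1,0,0,0],[-4,1,0,0],[0,-3,1,0],[-3,-1,-1,1]] U=[[-1,4,-1,-4],[0,-4,-2,3],[0,0,-3,4],[0,0,0,3]]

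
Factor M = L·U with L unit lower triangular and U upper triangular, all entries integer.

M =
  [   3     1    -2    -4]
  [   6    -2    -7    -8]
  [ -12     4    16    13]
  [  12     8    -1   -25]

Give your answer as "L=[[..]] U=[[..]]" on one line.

L=[[1,0,0,0],[2,1,0,0],[-4,-2,1,0],[4,-1,2,1]] U=[[3,1,-2,-4],[0,-4,-3,0],[0,0,2,-3],[0,0,0,-3]]

  R1 -= 2·R0 → [0,-4,-3,0]
  R2 -= -4·R0 → [0,8,8,-3]
  R3 -= 4·R0 → [0,4,7,-9]
  R2 -= -2·R1 → [0,0,2,-3]
  R3 -= -1·R1 → [0,0,4,-9]
  R3 -= 2·R2 → [0,0,0,-3]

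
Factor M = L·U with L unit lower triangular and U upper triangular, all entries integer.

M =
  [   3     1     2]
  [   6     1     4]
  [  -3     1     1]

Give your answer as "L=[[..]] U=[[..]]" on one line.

  r1 -= 2·r0 → [0,-1,0]
  r2 -= -1·r0 → [0,2,3]
  r2 -= -2·r1 → [0,0,3]

L=[[1,0,0],[2,1,0],[-1,-2,1]] U=[[3,1,2],[0,-1,0],[0,0,3]]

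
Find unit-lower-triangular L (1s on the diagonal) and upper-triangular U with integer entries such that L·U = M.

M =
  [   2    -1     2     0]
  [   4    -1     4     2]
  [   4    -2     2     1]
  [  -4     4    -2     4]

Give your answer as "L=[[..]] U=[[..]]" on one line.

  R1 -= 2·R0 → [0,1,0,2]
  R2 -= 2·R0 → [0,0,-2,1]
  R3 -= -2·R0 → [0,2,2,4]
  R2 -= 0·R1 → [0,0,-2,1]
  R3 -= 2·R1 → [0,0,2,0]
  R3 -= -1·R2 → [0,0,0,1]

L=[[1,0,0,0],[2,1,0,0],[2,0,1,0],[-2,2,-1,1]] U=[[2,-1,2,0],[0,1,0,2],[0,0,-2,1],[0,0,0,1]]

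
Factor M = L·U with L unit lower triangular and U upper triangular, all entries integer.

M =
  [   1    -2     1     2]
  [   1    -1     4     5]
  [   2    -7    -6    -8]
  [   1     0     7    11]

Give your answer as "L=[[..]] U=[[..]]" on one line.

  r1 -= 1·r0 → [0,1,3,3]
  r2 -= 2·r0 → [0,-3,-8,-12]
  r3 -= 1·r0 → [0,2,6,9]
  r2 -= -3·r1 → [0,0,1,-3]
  r3 -= 2·r1 → [0,0,0,3]
  r3 -= 0·r2 → [0,0,0,3]

L=[[1,0,0,0],[1,1,0,0],[2,-3,1,0],[1,2,0,1]] U=[[1,-2,1,2],[0,1,3,3],[0,0,1,-3],[0,0,0,3]]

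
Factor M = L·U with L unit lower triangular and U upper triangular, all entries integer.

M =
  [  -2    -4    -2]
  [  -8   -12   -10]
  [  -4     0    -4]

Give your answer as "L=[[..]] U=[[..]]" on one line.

  R1 -= 4·R0 → [0,4,-2]
  R2 -= 2·R0 → [0,8,0]
  R2 -= 2·R1 → [0,0,4]

L=[[1,0,0],[4,1,0],[2,2,1]] U=[[-2,-4,-2],[0,4,-2],[0,0,4]]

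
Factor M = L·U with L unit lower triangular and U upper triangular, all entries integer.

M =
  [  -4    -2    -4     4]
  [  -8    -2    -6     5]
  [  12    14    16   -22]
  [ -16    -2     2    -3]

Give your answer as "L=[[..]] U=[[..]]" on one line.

  r1 -= 2·r0 → [0,2,2,-3]
  r2 -= -3·r0 → [0,8,4,-10]
  r3 -= 4·r0 → [0,6,18,-19]
  r2 -= 4·r1 → [0,0,-4,2]
  r3 -= 3·r1 → [0,0,12,-10]
  r3 -= -3·r2 → [0,0,0,-4]

L=[[1,0,0,0],[2,1,0,0],[-3,4,1,0],[4,3,-3,1]] U=[[-4,-2,-4,4],[0,2,2,-3],[0,0,-4,2],[0,0,0,-4]]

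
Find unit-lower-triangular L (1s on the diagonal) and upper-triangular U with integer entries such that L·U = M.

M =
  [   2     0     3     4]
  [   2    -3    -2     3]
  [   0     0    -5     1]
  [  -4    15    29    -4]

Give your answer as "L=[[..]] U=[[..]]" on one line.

  r1 -= 1·r0 → [0,-3,-5,-1]
  r2 -= 0·r0 → [0,0,-5,1]
  r3 -= -2·r0 → [0,15,35,4]
  r2 -= 0·r1 → [0,0,-5,1]
  r3 -= -5·r1 → [0,0,10,-1]
  r3 -= -2·r2 → [0,0,0,1]

L=[[1,0,0,0],[1,1,0,0],[0,0,1,0],[-2,-5,-2,1]] U=[[2,0,3,4],[0,-3,-5,-1],[0,0,-5,1],[0,0,0,1]]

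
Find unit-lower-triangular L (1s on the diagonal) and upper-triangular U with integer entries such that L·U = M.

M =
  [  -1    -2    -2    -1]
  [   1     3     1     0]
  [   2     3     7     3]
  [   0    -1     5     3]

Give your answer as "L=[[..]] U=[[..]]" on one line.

  R1 -= -1·R0 → [0,1,-1,-1]
  R2 -= -2·R0 → [0,-1,3,1]
  R3 -= 0·R0 → [0,-1,5,3]
  R2 -= -1·R1 → [0,0,2,0]
  R3 -= -1·R1 → [0,0,4,2]
  R3 -= 2·R2 → [0,0,0,2]

L=[[1,0,0,0],[-1,1,0,0],[-2,-1,1,0],[0,-1,2,1]] U=[[-1,-2,-2,-1],[0,1,-1,-1],[0,0,2,0],[0,0,0,2]]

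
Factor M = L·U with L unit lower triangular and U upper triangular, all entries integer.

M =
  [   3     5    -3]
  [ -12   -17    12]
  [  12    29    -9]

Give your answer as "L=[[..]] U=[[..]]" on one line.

  r1 -= -4·r0 → [0,3,0]
  r2 -= 4·r0 → [0,9,3]
  r2 -= 3·r1 → [0,0,3]

L=[[1,0,0],[-4,1,0],[4,3,1]] U=[[3,5,-3],[0,3,0],[0,0,3]]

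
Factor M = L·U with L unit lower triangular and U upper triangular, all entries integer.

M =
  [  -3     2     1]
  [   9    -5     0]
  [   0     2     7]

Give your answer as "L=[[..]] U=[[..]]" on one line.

  row1 -= -3·row0 → [0,1,3]
  row2 -= 0·row0 → [0,2,7]
  row2 -= 2·row1 → [0,0,1]

L=[[1,0,0],[-3,1,0],[0,2,1]] U=[[-3,2,1],[0,1,3],[0,0,1]]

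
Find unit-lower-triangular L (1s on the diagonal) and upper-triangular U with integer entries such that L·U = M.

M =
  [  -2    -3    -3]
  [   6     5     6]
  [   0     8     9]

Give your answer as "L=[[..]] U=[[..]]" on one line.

L=[[1,0,0],[-3,1,0],[0,-2,1]] U=[[-2,-3,-3],[0,-4,-3],[0,0,3]]

  R1 -= -3·R0 → [0,-4,-3]
  R2 -= 0·R0 → [0,8,9]
  R2 -= -2·R1 → [0,0,3]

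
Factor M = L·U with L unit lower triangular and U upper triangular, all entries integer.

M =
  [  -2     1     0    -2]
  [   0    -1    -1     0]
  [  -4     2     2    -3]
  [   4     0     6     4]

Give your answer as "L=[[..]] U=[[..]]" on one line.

  r1 -= 0·r0 → [0,-1,-1,0]
  r2 -= 2·r0 → [0,0,2,1]
  r3 -= -2·r0 → [0,2,6,0]
  r2 -= 0·r1 → [0,0,2,1]
  r3 -= -2·r1 → [0,0,4,0]
  r3 -= 2·r2 → [0,0,0,-2]

L=[[1,0,0,0],[0,1,0,0],[2,0,1,0],[-2,-2,2,1]] U=[[-2,1,0,-2],[0,-1,-1,0],[0,0,2,1],[0,0,0,-2]]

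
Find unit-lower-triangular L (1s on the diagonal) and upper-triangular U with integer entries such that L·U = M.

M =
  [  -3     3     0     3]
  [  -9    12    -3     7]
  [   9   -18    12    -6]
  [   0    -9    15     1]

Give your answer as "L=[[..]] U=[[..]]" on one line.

  R1 -= 3·R0 → [0,3,-3,-2]
  R2 -= -3·R0 → [0,-9,12,3]
  R3 -= 0·R0 → [0,-9,15,1]
  R2 -= -3·R1 → [0,0,3,-3]
  R3 -= -3·R1 → [0,0,6,-5]
  R3 -= 2·R2 → [0,0,0,1]

L=[[1,0,0,0],[3,1,0,0],[-3,-3,1,0],[0,-3,2,1]] U=[[-3,3,0,3],[0,3,-3,-2],[0,0,3,-3],[0,0,0,1]]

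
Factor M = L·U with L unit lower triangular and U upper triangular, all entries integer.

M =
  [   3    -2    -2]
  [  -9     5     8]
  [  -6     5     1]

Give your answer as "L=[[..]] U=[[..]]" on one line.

  r1 -= -3·r0 → [0,-1,2]
  r2 -= -2·r0 → [0,1,-3]
  r2 -= -1·r1 → [0,0,-1]

L=[[1,0,0],[-3,1,0],[-2,-1,1]] U=[[3,-2,-2],[0,-1,2],[0,0,-1]]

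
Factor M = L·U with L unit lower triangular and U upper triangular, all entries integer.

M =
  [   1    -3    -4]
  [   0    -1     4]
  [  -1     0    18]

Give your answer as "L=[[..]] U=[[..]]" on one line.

L=[[1,0,0],[0,1,0],[-1,3,1]] U=[[1,-3,-4],[0,-1,4],[0,0,2]]

  row1 -= 0·row0 → [0,-1,4]
  row2 -= -1·row0 → [0,-3,14]
  row2 -= 3·row1 → [0,0,2]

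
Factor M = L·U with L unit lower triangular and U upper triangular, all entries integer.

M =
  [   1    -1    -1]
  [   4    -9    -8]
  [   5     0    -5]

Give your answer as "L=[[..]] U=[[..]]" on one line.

  row1 -= 4·row0 → [0,-5,-4]
  row2 -= 5·row0 → [0,5,0]
  row2 -= -1·row1 → [0,0,-4]

L=[[1,0,0],[4,1,0],[5,-1,1]] U=[[1,-1,-1],[0,-5,-4],[0,0,-4]]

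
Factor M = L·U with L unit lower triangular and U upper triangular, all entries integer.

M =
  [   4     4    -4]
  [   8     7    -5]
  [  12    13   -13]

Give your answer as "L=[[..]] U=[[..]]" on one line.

L=[[1,0,0],[2,1,0],[3,-1,1]] U=[[4,4,-4],[0,-1,3],[0,0,2]]

  r1 -= 2·r0 → [0,-1,3]
  r2 -= 3·r0 → [0,1,-1]
  r2 -= -1·r1 → [0,0,2]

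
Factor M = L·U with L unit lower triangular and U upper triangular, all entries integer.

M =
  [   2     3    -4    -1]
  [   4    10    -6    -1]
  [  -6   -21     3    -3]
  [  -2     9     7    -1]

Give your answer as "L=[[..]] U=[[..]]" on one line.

  row1 -= 2·row0 → [0,4,2,1]
  row2 -= -3·row0 → [0,-12,-9,-6]
  row3 -= -1·row0 → [0,12,3,-2]
  row2 -= -3·row1 → [0,0,-3,-3]
  row3 -= 3·row1 → [0,0,-3,-5]
  row3 -= 1·row2 → [0,0,0,-2]

L=[[1,0,0,0],[2,1,0,0],[-3,-3,1,0],[-1,3,1,1]] U=[[2,3,-4,-1],[0,4,2,1],[0,0,-3,-3],[0,0,0,-2]]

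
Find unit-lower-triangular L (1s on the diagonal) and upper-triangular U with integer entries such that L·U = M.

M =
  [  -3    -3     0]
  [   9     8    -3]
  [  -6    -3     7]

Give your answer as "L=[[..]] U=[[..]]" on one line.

L=[[1,0,0],[-3,1,0],[2,-3,1]] U=[[-3,-3,0],[0,-1,-3],[0,0,-2]]

  R1 -= -3·R0 → [0,-1,-3]
  R2 -= 2·R0 → [0,3,7]
  R2 -= -3·R1 → [0,0,-2]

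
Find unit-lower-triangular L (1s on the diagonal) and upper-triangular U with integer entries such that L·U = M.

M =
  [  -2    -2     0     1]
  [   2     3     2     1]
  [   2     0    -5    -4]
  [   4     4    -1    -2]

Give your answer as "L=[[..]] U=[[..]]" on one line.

L=[[1,0,0,0],[-1,1,0,0],[-1,-2,1,0],[-2,0,1,1]] U=[[-2,-2,0,1],[0,1,2,2],[0,0,-1,1],[0,0,0,-1]]

  r1 -= -1·r0 → [0,1,2,2]
  r2 -= -1·r0 → [0,-2,-5,-3]
  r3 -= -2·r0 → [0,0,-1,0]
  r2 -= -2·r1 → [0,0,-1,1]
  r3 -= 0·r1 → [0,0,-1,0]
  r3 -= 1·r2 → [0,0,0,-1]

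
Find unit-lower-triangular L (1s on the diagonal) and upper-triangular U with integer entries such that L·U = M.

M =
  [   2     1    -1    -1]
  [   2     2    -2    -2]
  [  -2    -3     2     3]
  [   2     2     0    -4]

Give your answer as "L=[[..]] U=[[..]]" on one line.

  r1 -= 1·r0 → [0,1,-1,-1]
  r2 -= -1·r0 → [0,-2,1,2]
  r3 -= 1·r0 → [0,1,1,-3]
  r2 -= -2·r1 → [0,0,-1,0]
  r3 -= 1·r1 → [0,0,2,-2]
  r3 -= -2·r2 → [0,0,0,-2]

L=[[1,0,0,0],[1,1,0,0],[-1,-2,1,0],[1,1,-2,1]] U=[[2,1,-1,-1],[0,1,-1,-1],[0,0,-1,0],[0,0,0,-2]]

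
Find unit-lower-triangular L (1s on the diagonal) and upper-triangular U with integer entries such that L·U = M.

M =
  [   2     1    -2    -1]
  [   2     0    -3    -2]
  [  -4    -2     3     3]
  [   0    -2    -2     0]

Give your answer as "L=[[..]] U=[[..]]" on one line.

L=[[1,0,0,0],[1,1,0,0],[-2,0,1,0],[0,2,0,1]] U=[[2,1,-2,-1],[0,-1,-1,-1],[0,0,-1,1],[0,0,0,2]]

  R1 -= 1·R0 → [0,-1,-1,-1]
  R2 -= -2·R0 → [0,0,-1,1]
  R3 -= 0·R0 → [0,-2,-2,0]
  R2 -= 0·R1 → [0,0,-1,1]
  R3 -= 2·R1 → [0,0,0,2]
  R3 -= 0·R2 → [0,0,0,2]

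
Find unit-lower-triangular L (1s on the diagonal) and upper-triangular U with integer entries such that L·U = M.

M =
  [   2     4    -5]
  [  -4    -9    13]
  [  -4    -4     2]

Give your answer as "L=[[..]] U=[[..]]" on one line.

  row1 -= -2·row0 → [0,-1,3]
  row2 -= -2·row0 → [0,4,-8]
  row2 -= -4·row1 → [0,0,4]

L=[[1,0,0],[-2,1,0],[-2,-4,1]] U=[[2,4,-5],[0,-1,3],[0,0,4]]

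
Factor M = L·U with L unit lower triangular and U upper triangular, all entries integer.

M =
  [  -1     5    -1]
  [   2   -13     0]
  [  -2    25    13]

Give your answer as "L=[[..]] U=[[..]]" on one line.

L=[[1,0,0],[-2,1,0],[2,-5,1]] U=[[-1,5,-1],[0,-3,-2],[0,0,5]]

  r1 -= -2·r0 → [0,-3,-2]
  r2 -= 2·r0 → [0,15,15]
  r2 -= -5·r1 → [0,0,5]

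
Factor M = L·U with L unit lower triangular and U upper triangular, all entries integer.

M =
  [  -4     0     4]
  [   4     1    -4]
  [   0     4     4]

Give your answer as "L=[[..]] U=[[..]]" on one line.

  row1 -= -1·row0 → [0,1,0]
  row2 -= 0·row0 → [0,4,4]
  row2 -= 4·row1 → [0,0,4]

L=[[1,0,0],[-1,1,0],[0,4,1]] U=[[-4,0,4],[0,1,0],[0,0,4]]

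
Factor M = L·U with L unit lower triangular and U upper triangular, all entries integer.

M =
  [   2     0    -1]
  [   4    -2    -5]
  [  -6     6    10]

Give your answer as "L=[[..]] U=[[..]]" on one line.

L=[[1,0,0],[2,1,0],[-3,-3,1]] U=[[2,0,-1],[0,-2,-3],[0,0,-2]]

  R1 -= 2·R0 → [0,-2,-3]
  R2 -= -3·R0 → [0,6,7]
  R2 -= -3·R1 → [0,0,-2]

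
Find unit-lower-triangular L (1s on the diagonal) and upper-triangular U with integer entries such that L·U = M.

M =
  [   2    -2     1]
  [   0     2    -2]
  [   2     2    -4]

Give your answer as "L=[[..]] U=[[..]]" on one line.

L=[[1,0,0],[0,1,0],[1,2,1]] U=[[2,-2,1],[0,2,-2],[0,0,-1]]

  R1 -= 0·R0 → [0,2,-2]
  R2 -= 1·R0 → [0,4,-5]
  R2 -= 2·R1 → [0,0,-1]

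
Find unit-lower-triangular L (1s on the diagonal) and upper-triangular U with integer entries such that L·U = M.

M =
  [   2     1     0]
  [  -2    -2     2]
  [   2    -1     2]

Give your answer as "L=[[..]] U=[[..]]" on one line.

  R1 -= -1·R0 → [0,-1,2]
  R2 -= 1·R0 → [0,-2,2]
  R2 -= 2·R1 → [0,0,-2]

L=[[1,0,0],[-1,1,0],[1,2,1]] U=[[2,1,0],[0,-1,2],[0,0,-2]]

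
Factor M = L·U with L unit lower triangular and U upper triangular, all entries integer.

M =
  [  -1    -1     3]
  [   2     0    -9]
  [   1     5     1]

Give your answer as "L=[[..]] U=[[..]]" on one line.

L=[[1,0,0],[-2,1,0],[-1,-2,1]] U=[[-1,-1,3],[0,-2,-3],[0,0,-2]]

  R1 -= -2·R0 → [0,-2,-3]
  R2 -= -1·R0 → [0,4,4]
  R2 -= -2·R1 → [0,0,-2]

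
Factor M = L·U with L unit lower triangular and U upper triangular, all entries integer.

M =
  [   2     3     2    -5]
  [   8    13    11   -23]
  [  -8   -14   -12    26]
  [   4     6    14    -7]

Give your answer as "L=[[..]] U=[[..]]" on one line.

L=[[1,0,0,0],[4,1,0,0],[-4,-2,1,0],[2,0,5,1]] U=[[2,3,2,-5],[0,1,3,-3],[0,0,2,0],[0,0,0,3]]

  R1 -= 4·R0 → [0,1,3,-3]
  R2 -= -4·R0 → [0,-2,-4,6]
  R3 -= 2·R0 → [0,0,10,3]
  R2 -= -2·R1 → [0,0,2,0]
  R3 -= 0·R1 → [0,0,10,3]
  R3 -= 5·R2 → [0,0,0,3]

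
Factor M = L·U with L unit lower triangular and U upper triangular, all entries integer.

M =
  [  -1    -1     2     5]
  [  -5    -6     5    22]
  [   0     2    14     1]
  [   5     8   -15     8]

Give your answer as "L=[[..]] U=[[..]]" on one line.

  r1 -= 5·r0 → [0,-1,-5,-3]
  r2 -= 0·r0 → [0,2,14,1]
  r3 -= -5·r0 → [0,3,-5,33]
  r2 -= -2·r1 → [0,0,4,-5]
  r3 -= -3·r1 → [0,0,-20,24]
  r3 -= -5·r2 → [0,0,0,-1]

L=[[1,0,0,0],[5,1,0,0],[0,-2,1,0],[-5,-3,-5,1]] U=[[-1,-1,2,5],[0,-1,-5,-3],[0,0,4,-5],[0,0,0,-1]]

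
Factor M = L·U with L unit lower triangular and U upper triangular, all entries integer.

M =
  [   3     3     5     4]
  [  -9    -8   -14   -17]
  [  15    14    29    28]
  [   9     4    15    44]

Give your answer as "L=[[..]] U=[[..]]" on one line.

L=[[1,0,0,0],[-3,1,0,0],[5,-1,1,0],[3,-5,1,1]] U=[[3,3,5,4],[0,1,1,-5],[0,0,5,3],[0,0,0,4]]

  row1 -= -3·row0 → [0,1,1,-5]
  row2 -= 5·row0 → [0,-1,4,8]
  row3 -= 3·row0 → [0,-5,0,32]
  row2 -= -1·row1 → [0,0,5,3]
  row3 -= -5·row1 → [0,0,5,7]
  row3 -= 1·row2 → [0,0,0,4]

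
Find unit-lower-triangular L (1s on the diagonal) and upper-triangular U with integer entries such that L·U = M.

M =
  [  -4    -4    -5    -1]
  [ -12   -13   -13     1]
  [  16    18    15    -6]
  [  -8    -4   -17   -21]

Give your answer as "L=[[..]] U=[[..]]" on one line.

  R1 -= 3·R0 → [0,-1,2,4]
  R2 -= -4·R0 → [0,2,-5,-10]
  R3 -= 2·R0 → [0,4,-7,-19]
  R2 -= -2·R1 → [0,0,-1,-2]
  R3 -= -4·R1 → [0,0,1,-3]
  R3 -= -1·R2 → [0,0,0,-5]

L=[[1,0,0,0],[3,1,0,0],[-4,-2,1,0],[2,-4,-1,1]] U=[[-4,-4,-5,-1],[0,-1,2,4],[0,0,-1,-2],[0,0,0,-5]]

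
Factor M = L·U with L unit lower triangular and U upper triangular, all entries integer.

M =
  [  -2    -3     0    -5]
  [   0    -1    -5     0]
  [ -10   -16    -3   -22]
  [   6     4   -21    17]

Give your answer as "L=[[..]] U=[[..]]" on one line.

  r1 -= 0·r0 → [0,-1,-5,0]
  r2 -= 5·r0 → [0,-1,-3,3]
  r3 -= -3·r0 → [0,-5,-21,2]
  r2 -= 1·r1 → [0,0,2,3]
  r3 -= 5·r1 → [0,0,4,2]
  r3 -= 2·r2 → [0,0,0,-4]

L=[[1,0,0,0],[0,1,0,0],[5,1,1,0],[-3,5,2,1]] U=[[-2,-3,0,-5],[0,-1,-5,0],[0,0,2,3],[0,0,0,-4]]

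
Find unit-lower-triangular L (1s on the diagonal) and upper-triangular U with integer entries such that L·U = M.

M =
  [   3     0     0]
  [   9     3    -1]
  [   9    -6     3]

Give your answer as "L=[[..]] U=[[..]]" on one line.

L=[[1,0,0],[3,1,0],[3,-2,1]] U=[[3,0,0],[0,3,-1],[0,0,1]]

  r1 -= 3·r0 → [0,3,-1]
  r2 -= 3·r0 → [0,-6,3]
  r2 -= -2·r1 → [0,0,1]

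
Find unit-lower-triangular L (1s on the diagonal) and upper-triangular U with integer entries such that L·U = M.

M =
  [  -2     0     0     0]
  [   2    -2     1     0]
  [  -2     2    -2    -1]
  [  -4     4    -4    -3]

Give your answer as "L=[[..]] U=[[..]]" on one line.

L=[[1,0,0,0],[-1,1,0,0],[1,-1,1,0],[2,-2,2,1]] U=[[-2,0,0,0],[0,-2,1,0],[0,0,-1,-1],[0,0,0,-1]]

  row1 -= -1·row0 → [0,-2,1,0]
  row2 -= 1·row0 → [0,2,-2,-1]
  row3 -= 2·row0 → [0,4,-4,-3]
  row2 -= -1·row1 → [0,0,-1,-1]
  row3 -= -2·row1 → [0,0,-2,-3]
  row3 -= 2·row2 → [0,0,0,-1]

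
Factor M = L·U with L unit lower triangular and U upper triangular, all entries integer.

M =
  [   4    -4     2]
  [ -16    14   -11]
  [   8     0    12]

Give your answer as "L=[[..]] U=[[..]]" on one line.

  row1 -= -4·row0 → [0,-2,-3]
  row2 -= 2·row0 → [0,8,8]
  row2 -= -4·row1 → [0,0,-4]

L=[[1,0,0],[-4,1,0],[2,-4,1]] U=[[4,-4,2],[0,-2,-3],[0,0,-4]]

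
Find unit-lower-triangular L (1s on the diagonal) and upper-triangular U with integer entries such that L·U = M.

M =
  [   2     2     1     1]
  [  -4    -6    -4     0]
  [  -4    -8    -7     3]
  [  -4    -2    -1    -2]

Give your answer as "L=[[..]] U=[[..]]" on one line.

  row1 -= -2·row0 → [0,-2,-2,2]
  row2 -= -2·row0 → [0,-4,-5,5]
  row3 -= -2·row0 → [0,2,1,0]
  row2 -= 2·row1 → [0,0,-1,1]
  row3 -= -1·row1 → [0,0,-1,2]
  row3 -= 1·row2 → [0,0,0,1]

L=[[1,0,0,0],[-2,1,0,0],[-2,2,1,0],[-2,-1,1,1]] U=[[2,2,1,1],[0,-2,-2,2],[0,0,-1,1],[0,0,0,1]]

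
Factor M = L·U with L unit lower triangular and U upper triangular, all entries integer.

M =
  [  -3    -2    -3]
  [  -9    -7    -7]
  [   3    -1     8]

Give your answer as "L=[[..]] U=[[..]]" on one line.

  row1 -= 3·row0 → [0,-1,2]
  row2 -= -1·row0 → [0,-3,5]
  row2 -= 3·row1 → [0,0,-1]

L=[[1,0,0],[3,1,0],[-1,3,1]] U=[[-3,-2,-3],[0,-1,2],[0,0,-1]]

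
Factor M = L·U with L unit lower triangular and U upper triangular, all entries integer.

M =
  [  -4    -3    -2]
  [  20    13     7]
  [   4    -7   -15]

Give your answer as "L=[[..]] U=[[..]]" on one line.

  R1 -= -5·R0 → [0,-2,-3]
  R2 -= -1·R0 → [0,-10,-17]
  R2 -= 5·R1 → [0,0,-2]

L=[[1,0,0],[-5,1,0],[-1,5,1]] U=[[-4,-3,-2],[0,-2,-3],[0,0,-2]]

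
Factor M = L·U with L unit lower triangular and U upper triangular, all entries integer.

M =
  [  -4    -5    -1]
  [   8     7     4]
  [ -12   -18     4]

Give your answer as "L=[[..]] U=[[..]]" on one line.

  R1 -= -2·R0 → [0,-3,2]
  R2 -= 3·R0 → [0,-3,7]
  R2 -= 1·R1 → [0,0,5]

L=[[1,0,0],[-2,1,0],[3,1,1]] U=[[-4,-5,-1],[0,-3,2],[0,0,5]]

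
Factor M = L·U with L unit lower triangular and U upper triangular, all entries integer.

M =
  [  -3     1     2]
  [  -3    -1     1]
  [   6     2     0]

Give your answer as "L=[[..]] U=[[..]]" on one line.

L=[[1,0,0],[1,1,0],[-2,-2,1]] U=[[-3,1,2],[0,-2,-1],[0,0,2]]

  row1 -= 1·row0 → [0,-2,-1]
  row2 -= -2·row0 → [0,4,4]
  row2 -= -2·row1 → [0,0,2]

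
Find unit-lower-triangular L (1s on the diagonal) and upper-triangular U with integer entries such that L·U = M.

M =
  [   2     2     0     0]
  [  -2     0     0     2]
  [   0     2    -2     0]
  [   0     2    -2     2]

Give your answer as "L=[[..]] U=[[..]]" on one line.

L=[[1,0,0,0],[-1,1,0,0],[0,1,1,0],[0,1,1,1]] U=[[2,2,0,0],[0,2,0,2],[0,0,-2,-2],[0,0,0,2]]

  r1 -= -1·r0 → [0,2,0,2]
  r2 -= 0·r0 → [0,2,-2,0]
  r3 -= 0·r0 → [0,2,-2,2]
  r2 -= 1·r1 → [0,0,-2,-2]
  r3 -= 1·r1 → [0,0,-2,0]
  r3 -= 1·r2 → [0,0,0,2]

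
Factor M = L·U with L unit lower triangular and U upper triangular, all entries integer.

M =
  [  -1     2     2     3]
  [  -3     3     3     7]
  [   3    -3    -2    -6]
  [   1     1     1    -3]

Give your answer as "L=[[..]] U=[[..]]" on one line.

  r1 -= 3·r0 → [0,-3,-3,-2]
  r2 -= -3·r0 → [0,3,4,3]
  r3 -= -1·r0 → [0,3,3,0]
  r2 -= -1·r1 → [0,0,1,1]
  r3 -= -1·r1 → [0,0,0,-2]
  r3 -= 0·r2 → [0,0,0,-2]

L=[[1,0,0,0],[3,1,0,0],[-3,-1,1,0],[-1,-1,0,1]] U=[[-1,2,2,3],[0,-3,-3,-2],[0,0,1,1],[0,0,0,-2]]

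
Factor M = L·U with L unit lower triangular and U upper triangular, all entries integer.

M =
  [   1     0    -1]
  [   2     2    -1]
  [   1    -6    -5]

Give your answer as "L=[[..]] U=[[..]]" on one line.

L=[[1,0,0],[2,1,0],[1,-3,1]] U=[[1,0,-1],[0,2,1],[0,0,-1]]

  r1 -= 2·r0 → [0,2,1]
  r2 -= 1·r0 → [0,-6,-4]
  r2 -= -3·r1 → [0,0,-1]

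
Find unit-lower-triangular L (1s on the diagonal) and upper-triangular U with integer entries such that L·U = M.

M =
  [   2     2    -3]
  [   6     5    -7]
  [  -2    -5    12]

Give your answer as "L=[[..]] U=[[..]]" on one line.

L=[[1,0,0],[3,1,0],[-1,3,1]] U=[[2,2,-3],[0,-1,2],[0,0,3]]

  r1 -= 3·r0 → [0,-1,2]
  r2 -= -1·r0 → [0,-3,9]
  r2 -= 3·r1 → [0,0,3]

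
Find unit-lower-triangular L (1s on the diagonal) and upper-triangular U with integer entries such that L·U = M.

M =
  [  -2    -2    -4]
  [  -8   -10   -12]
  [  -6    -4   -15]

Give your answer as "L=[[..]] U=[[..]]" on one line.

L=[[1,0,0],[4,1,0],[3,-1,1]] U=[[-2,-2,-4],[0,-2,4],[0,0,1]]

  R1 -= 4·R0 → [0,-2,4]
  R2 -= 3·R0 → [0,2,-3]
  R2 -= -1·R1 → [0,0,1]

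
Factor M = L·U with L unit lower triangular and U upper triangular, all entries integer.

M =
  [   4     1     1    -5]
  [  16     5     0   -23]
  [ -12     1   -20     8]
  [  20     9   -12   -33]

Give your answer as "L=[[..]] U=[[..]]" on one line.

  row1 -= 4·row0 → [0,1,-4,-3]
  row2 -= -3·row0 → [0,4,-17,-7]
  row3 -= 5·row0 → [0,4,-17,-8]
  row2 -= 4·row1 → [0,0,-1,5]
  row3 -= 4·row1 → [0,0,-1,4]
  row3 -= 1·row2 → [0,0,0,-1]

L=[[1,0,0,0],[4,1,0,0],[-3,4,1,0],[5,4,1,1]] U=[[4,1,1,-5],[0,1,-4,-3],[0,0,-1,5],[0,0,0,-1]]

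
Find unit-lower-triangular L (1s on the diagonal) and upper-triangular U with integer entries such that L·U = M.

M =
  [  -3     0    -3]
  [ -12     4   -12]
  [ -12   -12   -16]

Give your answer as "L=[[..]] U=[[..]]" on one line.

L=[[1,0,0],[4,1,0],[4,-3,1]] U=[[-3,0,-3],[0,4,0],[0,0,-4]]

  R1 -= 4·R0 → [0,4,0]
  R2 -= 4·R0 → [0,-12,-4]
  R2 -= -3·R1 → [0,0,-4]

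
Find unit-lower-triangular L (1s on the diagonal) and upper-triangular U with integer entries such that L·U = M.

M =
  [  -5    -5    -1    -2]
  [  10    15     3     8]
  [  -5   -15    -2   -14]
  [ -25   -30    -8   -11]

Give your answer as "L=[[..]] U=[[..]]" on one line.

L=[[1,0,0,0],[-2,1,0,0],[1,-2,1,0],[5,-1,-2,1]] U=[[-5,-5,-1,-2],[0,5,1,4],[0,0,1,-4],[0,0,0,-5]]

  R1 -= -2·R0 → [0,5,1,4]
  R2 -= 1·R0 → [0,-10,-1,-12]
  R3 -= 5·R0 → [0,-5,-3,-1]
  R2 -= -2·R1 → [0,0,1,-4]
  R3 -= -1·R1 → [0,0,-2,3]
  R3 -= -2·R2 → [0,0,0,-5]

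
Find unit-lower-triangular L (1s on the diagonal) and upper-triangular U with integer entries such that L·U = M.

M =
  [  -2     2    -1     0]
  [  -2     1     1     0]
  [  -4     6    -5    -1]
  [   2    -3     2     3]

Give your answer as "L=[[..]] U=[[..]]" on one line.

L=[[1,0,0,0],[1,1,0,0],[2,-2,1,0],[-1,1,-1,1]] U=[[-2,2,-1,0],[0,-1,2,0],[0,0,1,-1],[0,0,0,2]]

  r1 -= 1·r0 → [0,-1,2,0]
  r2 -= 2·r0 → [0,2,-3,-1]
  r3 -= -1·r0 → [0,-1,1,3]
  r2 -= -2·r1 → [0,0,1,-1]
  r3 -= 1·r1 → [0,0,-1,3]
  r3 -= -1·r2 → [0,0,0,2]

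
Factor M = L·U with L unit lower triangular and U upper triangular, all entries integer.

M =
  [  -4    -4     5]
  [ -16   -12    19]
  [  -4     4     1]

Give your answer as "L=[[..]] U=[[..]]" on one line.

L=[[1,0,0],[4,1,0],[1,2,1]] U=[[-4,-4,5],[0,4,-1],[0,0,-2]]

  R1 -= 4·R0 → [0,4,-1]
  R2 -= 1·R0 → [0,8,-4]
  R2 -= 2·R1 → [0,0,-2]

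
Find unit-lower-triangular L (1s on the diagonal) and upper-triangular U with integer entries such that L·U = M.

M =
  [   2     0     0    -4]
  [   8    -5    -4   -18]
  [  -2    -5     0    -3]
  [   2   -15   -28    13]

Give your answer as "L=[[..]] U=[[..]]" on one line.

  row1 -= 4·row0 → [0,-5,-4,-2]
  row2 -= -1·row0 → [0,-5,0,-7]
  row3 -= 1·row0 → [0,-15,-28,17]
  row2 -= 1·row1 → [0,0,4,-5]
  row3 -= 3·row1 → [0,0,-16,23]
  row3 -= -4·row2 → [0,0,0,3]

L=[[1,0,0,0],[4,1,0,0],[-1,1,1,0],[1,3,-4,1]] U=[[2,0,0,-4],[0,-5,-4,-2],[0,0,4,-5],[0,0,0,3]]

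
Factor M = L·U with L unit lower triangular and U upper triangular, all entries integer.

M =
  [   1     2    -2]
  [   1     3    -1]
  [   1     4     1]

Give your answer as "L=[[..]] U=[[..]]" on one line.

L=[[1,0,0],[1,1,0],[1,2,1]] U=[[1,2,-2],[0,1,1],[0,0,1]]

  row1 -= 1·row0 → [0,1,1]
  row2 -= 1·row0 → [0,2,3]
  row2 -= 2·row1 → [0,0,1]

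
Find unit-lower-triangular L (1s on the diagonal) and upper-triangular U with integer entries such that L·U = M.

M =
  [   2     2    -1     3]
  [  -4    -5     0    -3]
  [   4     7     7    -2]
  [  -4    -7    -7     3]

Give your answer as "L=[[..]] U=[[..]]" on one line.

  row1 -= -2·row0 → [0,-1,-2,3]
  row2 -= 2·row0 → [0,3,9,-8]
  row3 -= -2·row0 → [0,-3,-9,9]
  row2 -= -3·row1 → [0,0,3,1]
  row3 -= 3·row1 → [0,0,-3,0]
  row3 -= -1·row2 → [0,0,0,1]

L=[[1,0,0,0],[-2,1,0,0],[2,-3,1,0],[-2,3,-1,1]] U=[[2,2,-1,3],[0,-1,-2,3],[0,0,3,1],[0,0,0,1]]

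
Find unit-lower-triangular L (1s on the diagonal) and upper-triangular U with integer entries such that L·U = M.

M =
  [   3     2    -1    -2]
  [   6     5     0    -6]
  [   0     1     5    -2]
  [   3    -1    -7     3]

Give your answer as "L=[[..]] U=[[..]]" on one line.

L=[[1,0,0,0],[2,1,0,0],[0,1,1,0],[1,-3,0,1]] U=[[3,2,-1,-2],[0,1,2,-2],[0,0,3,0],[0,0,0,-1]]

  row1 -= 2·row0 → [0,1,2,-2]
  row2 -= 0·row0 → [0,1,5,-2]
  row3 -= 1·row0 → [0,-3,-6,5]
  row2 -= 1·row1 → [0,0,3,0]
  row3 -= -3·row1 → [0,0,0,-1]
  row3 -= 0·row2 → [0,0,0,-1]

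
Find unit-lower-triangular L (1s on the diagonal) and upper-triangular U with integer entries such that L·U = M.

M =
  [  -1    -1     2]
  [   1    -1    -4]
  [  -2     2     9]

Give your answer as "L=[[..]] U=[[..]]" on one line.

  r1 -= -1·r0 → [0,-2,-2]
  r2 -= 2·r0 → [0,4,5]
  r2 -= -2·r1 → [0,0,1]

L=[[1,0,0],[-1,1,0],[2,-2,1]] U=[[-1,-1,2],[0,-2,-2],[0,0,1]]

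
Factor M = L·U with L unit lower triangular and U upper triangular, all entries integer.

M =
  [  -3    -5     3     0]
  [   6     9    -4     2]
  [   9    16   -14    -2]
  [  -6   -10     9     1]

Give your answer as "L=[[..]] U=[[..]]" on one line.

  r1 -= -2·r0 → [0,-1,2,2]
  r2 -= -3·r0 → [0,1,-5,-2]
  r3 -= 2·r0 → [0,0,3,1]
  r2 -= -1·r1 → [0,0,-3,0]
  r3 -= 0·r1 → [0,0,3,1]
  r3 -= -1·r2 → [0,0,0,1]

L=[[1,0,0,0],[-2,1,0,0],[-3,-1,1,0],[2,0,-1,1]] U=[[-3,-5,3,0],[0,-1,2,2],[0,0,-3,0],[0,0,0,1]]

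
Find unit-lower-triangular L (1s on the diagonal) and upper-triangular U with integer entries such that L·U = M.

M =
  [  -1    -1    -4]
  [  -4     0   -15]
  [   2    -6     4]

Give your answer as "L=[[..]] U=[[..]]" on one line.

L=[[1,0,0],[4,1,0],[-2,-2,1]] U=[[-1,-1,-4],[0,4,1],[0,0,-2]]

  R1 -= 4·R0 → [0,4,1]
  R2 -= -2·R0 → [0,-8,-4]
  R2 -= -2·R1 → [0,0,-2]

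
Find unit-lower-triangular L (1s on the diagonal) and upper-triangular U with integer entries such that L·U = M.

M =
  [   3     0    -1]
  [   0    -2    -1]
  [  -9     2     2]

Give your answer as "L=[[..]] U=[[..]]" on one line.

L=[[1,0,0],[0,1,0],[-3,-1,1]] U=[[3,0,-1],[0,-2,-1],[0,0,-2]]

  R1 -= 0·R0 → [0,-2,-1]
  R2 -= -3·R0 → [0,2,-1]
  R2 -= -1·R1 → [0,0,-2]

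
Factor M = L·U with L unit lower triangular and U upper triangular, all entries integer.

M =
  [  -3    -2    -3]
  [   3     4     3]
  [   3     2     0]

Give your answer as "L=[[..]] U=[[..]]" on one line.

  r1 -= -1·r0 → [0,2,0]
  r2 -= -1·r0 → [0,0,-3]
  r2 -= 0·r1 → [0,0,-3]

L=[[1,0,0],[-1,1,0],[-1,0,1]] U=[[-3,-2,-3],[0,2,0],[0,0,-3]]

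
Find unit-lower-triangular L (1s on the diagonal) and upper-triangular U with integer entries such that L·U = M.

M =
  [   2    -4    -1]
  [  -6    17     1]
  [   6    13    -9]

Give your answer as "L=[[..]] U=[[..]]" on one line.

L=[[1,0,0],[-3,1,0],[3,5,1]] U=[[2,-4,-1],[0,5,-2],[0,0,4]]

  r1 -= -3·r0 → [0,5,-2]
  r2 -= 3·r0 → [0,25,-6]
  r2 -= 5·r1 → [0,0,4]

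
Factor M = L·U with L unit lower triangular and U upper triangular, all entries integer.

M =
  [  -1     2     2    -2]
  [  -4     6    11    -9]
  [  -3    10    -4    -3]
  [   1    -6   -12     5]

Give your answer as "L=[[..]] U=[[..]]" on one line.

  R1 -= 4·R0 → [0,-2,3,-1]
  R2 -= 3·R0 → [0,4,-10,3]
  R3 -= -1·R0 → [0,-4,-10,3]
  R2 -= -2·R1 → [0,0,-4,1]
  R3 -= 2·R1 → [0,0,-16,5]
  R3 -= 4·R2 → [0,0,0,1]

L=[[1,0,0,0],[4,1,0,0],[3,-2,1,0],[-1,2,4,1]] U=[[-1,2,2,-2],[0,-2,3,-1],[0,0,-4,1],[0,0,0,1]]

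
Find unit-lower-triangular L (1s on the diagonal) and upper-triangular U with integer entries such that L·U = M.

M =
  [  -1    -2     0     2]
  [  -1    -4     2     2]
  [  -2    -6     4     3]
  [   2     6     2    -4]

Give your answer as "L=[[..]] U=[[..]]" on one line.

L=[[1,0,0,0],[1,1,0,0],[2,1,1,0],[-2,-1,2,1]] U=[[-1,-2,0,2],[0,-2,2,0],[0,0,2,-1],[0,0,0,2]]

  r1 -= 1·r0 → [0,-2,2,0]
  r2 -= 2·r0 → [0,-2,4,-1]
  r3 -= -2·r0 → [0,2,2,0]
  r2 -= 1·r1 → [0,0,2,-1]
  r3 -= -1·r1 → [0,0,4,0]
  r3 -= 2·r2 → [0,0,0,2]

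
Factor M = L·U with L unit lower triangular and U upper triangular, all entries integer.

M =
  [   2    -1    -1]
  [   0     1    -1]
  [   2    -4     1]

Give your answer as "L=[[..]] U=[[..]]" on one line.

L=[[1,0,0],[0,1,0],[1,-3,1]] U=[[2,-1,-1],[0,1,-1],[0,0,-1]]

  row1 -= 0·row0 → [0,1,-1]
  row2 -= 1·row0 → [0,-3,2]
  row2 -= -3·row1 → [0,0,-1]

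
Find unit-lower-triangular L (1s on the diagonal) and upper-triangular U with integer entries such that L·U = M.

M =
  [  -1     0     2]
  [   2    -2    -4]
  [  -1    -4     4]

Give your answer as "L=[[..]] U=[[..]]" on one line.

  r1 -= -2·r0 → [0,-2,0]
  r2 -= 1·r0 → [0,-4,2]
  r2 -= 2·r1 → [0,0,2]

L=[[1,0,0],[-2,1,0],[1,2,1]] U=[[-1,0,2],[0,-2,0],[0,0,2]]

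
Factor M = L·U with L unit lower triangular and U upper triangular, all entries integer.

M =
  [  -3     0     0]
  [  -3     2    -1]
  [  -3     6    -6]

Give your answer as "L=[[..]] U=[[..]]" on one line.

  R1 -= 1·R0 → [0,2,-1]
  R2 -= 1·R0 → [0,6,-6]
  R2 -= 3·R1 → [0,0,-3]

L=[[1,0,0],[1,1,0],[1,3,1]] U=[[-3,0,0],[0,2,-1],[0,0,-3]]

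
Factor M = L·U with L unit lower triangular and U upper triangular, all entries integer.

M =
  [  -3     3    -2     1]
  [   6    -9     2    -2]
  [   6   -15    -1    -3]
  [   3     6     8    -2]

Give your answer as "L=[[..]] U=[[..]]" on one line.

  row1 -= -2·row0 → [0,-3,-2,0]
  row2 -= -2·row0 → [0,-9,-5,-1]
  row3 -= -1·row0 → [0,9,6,-1]
  row2 -= 3·row1 → [0,0,1,-1]
  row3 -= -3·row1 → [0,0,0,-1]
  row3 -= 0·row2 → [0,0,0,-1]

L=[[1,0,0,0],[-2,1,0,0],[-2,3,1,0],[-1,-3,0,1]] U=[[-3,3,-2,1],[0,-3,-2,0],[0,0,1,-1],[0,0,0,-1]]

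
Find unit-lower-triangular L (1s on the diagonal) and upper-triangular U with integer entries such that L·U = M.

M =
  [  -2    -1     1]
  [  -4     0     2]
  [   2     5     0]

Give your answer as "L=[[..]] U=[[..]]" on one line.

  R1 -= 2·R0 → [0,2,0]
  R2 -= -1·R0 → [0,4,1]
  R2 -= 2·R1 → [0,0,1]

L=[[1,0,0],[2,1,0],[-1,2,1]] U=[[-2,-1,1],[0,2,0],[0,0,1]]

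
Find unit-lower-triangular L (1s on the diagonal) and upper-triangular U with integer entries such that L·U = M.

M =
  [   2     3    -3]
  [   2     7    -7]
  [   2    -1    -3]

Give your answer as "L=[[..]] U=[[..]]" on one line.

L=[[1,0,0],[1,1,0],[1,-1,1]] U=[[2,3,-3],[0,4,-4],[0,0,-4]]

  row1 -= 1·row0 → [0,4,-4]
  row2 -= 1·row0 → [0,-4,0]
  row2 -= -1·row1 → [0,0,-4]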